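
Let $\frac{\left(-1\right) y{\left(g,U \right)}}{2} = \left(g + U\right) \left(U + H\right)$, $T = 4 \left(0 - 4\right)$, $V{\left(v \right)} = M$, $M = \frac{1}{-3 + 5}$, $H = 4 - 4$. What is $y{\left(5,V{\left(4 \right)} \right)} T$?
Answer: $88$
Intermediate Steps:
$H = 0$
$M = \frac{1}{2} \approx 0.5$
$V{\left(v \right)} = \frac{1}{2}$
$T = -16$ ($T = 4 \left(-4\right) = -16$)
$y{\left(g,U \right)} = - 2 U \left(U + g\right)$ ($y{\left(g,U \right)} = - 2 \left(g + U\right) \left(U + 0\right) = - 2 \left(U + g\right) U = - 2 U \left(U + g\right)$)
$y{\left(5,V{\left(4 \right)} \right)} T = 2 \cdot \frac{1}{2} \left(\left(-1\right) \frac{1}{2} - 5\right) \left(-16\right) = 2 \cdot \frac{1}{2} \left(- \frac{1}{2} - 5\right) \left(-16\right) = 2 \cdot \frac{1}{2} \left(- \frac{11}{2}\right) \left(-16\right) = \left(- \frac{11}{2}\right) \left(-16\right) = 88$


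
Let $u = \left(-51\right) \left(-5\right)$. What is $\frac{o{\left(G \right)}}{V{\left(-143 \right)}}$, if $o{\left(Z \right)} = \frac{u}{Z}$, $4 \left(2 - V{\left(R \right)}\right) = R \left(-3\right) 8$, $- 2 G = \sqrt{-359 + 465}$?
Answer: $\frac{255 \sqrt{106}}{45368} \approx 0.057869$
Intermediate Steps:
$G = - \frac{\sqrt{106}}{2}$ ($G = - \frac{\sqrt{-359 + 465}}{2} = - \frac{\sqrt{106}}{2} \approx -5.1478$)
$V{\left(R \right)} = 2 + 6 R$ ($V{\left(R \right)} = 2 - \frac{R \left(-3\right) 8}{4} = 2 - \frac{- 3 R 8}{4} = 2 - \frac{\left(-24\right) R}{4} = 2 + 6 R$)
$u = 255$
$o{\left(Z \right)} = \frac{255}{Z}$
$\frac{o{\left(G \right)}}{V{\left(-143 \right)}} = \frac{255 \frac{1}{\left(- \frac{1}{2}\right) \sqrt{106}}}{2 + 6 \left(-143\right)} = \frac{255 \left(- \frac{\sqrt{106}}{53}\right)}{2 - 858} = \frac{\left(- \frac{255}{53}\right) \sqrt{106}}{-856} = - \frac{255 \sqrt{106}}{53} \left(- \frac{1}{856}\right) = \frac{255 \sqrt{106}}{45368}$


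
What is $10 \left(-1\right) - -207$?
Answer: $197$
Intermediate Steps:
$10 \left(-1\right) - -207 = -10 + 207 = 197$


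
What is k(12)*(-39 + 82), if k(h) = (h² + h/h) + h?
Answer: 6751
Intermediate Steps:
k(h) = 1 + h + h² (k(h) = (h² + 1) + h = (1 + h²) + h = 1 + h + h²)
k(12)*(-39 + 82) = (1 + 12 + 12²)*(-39 + 82) = (1 + 12 + 144)*43 = 157*43 = 6751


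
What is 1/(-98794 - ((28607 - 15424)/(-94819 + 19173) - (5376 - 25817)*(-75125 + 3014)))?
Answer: 75646/111496315501605 ≈ 6.7846e-10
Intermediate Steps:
1/(-98794 - ((28607 - 15424)/(-94819 + 19173) - (5376 - 25817)*(-75125 + 3014))) = 1/(-98794 - (13183/(-75646) - (-20441)*(-72111))) = 1/(-98794 - (13183*(-1/75646) - 1*1474020951)) = 1/(-98794 - (-13183/75646 - 1474020951)) = 1/(-98794 - 1*(-111503788872529/75646)) = 1/(-98794 + 111503788872529/75646) = 1/(111496315501605/75646) = 75646/111496315501605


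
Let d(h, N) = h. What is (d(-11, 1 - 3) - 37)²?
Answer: 2304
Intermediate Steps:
(d(-11, 1 - 3) - 37)² = (-11 - 37)² = (-48)² = 2304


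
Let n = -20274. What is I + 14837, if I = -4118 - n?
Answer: 30993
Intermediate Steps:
I = 16156 (I = -4118 - 1*(-20274) = -4118 + 20274 = 16156)
I + 14837 = 16156 + 14837 = 30993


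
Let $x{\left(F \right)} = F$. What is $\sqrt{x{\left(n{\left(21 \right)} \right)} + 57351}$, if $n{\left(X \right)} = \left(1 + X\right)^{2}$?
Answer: $\sqrt{57835} \approx 240.49$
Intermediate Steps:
$\sqrt{x{\left(n{\left(21 \right)} \right)} + 57351} = \sqrt{\left(1 + 21\right)^{2} + 57351} = \sqrt{22^{2} + 57351} = \sqrt{484 + 57351} = \sqrt{57835}$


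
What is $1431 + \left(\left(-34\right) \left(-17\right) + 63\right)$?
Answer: $2072$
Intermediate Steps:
$1431 + \left(\left(-34\right) \left(-17\right) + 63\right) = 1431 + \left(578 + 63\right) = 1431 + 641 = 2072$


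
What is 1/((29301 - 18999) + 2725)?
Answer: 1/13027 ≈ 7.6764e-5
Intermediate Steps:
1/((29301 - 18999) + 2725) = 1/(10302 + 2725) = 1/13027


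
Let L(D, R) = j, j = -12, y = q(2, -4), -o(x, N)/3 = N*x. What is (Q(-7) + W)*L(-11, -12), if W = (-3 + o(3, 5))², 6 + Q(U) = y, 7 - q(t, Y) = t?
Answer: -27636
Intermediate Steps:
q(t, Y) = 7 - t
o(x, N) = -3*N*x
y = 5 (y = 7 - 1*2 = 7 - 2 = 5)
Q(U) = -1 (Q(U) = -6 + 5 = -1)
W = 2304 (W = (-3 - 3*5*3)² = (-3 - 45)² = (-48)² = 2304)
L(D, R) = -12
(Q(-7) + W)*L(-11, -12) = (-1 + 2304)*(-12) = 2303*(-12) = -27636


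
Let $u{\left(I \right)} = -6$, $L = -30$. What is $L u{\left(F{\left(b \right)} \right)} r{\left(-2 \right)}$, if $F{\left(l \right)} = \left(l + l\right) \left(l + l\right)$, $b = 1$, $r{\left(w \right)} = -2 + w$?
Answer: $-720$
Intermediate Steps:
$F{\left(l \right)} = 4 l^{2}$ ($F{\left(l \right)} = 2 l 2 l = 4 l^{2}$)
$L u{\left(F{\left(b \right)} \right)} r{\left(-2 \right)} = \left(-30\right) \left(-6\right) \left(-2 - 2\right) = 180 \left(-4\right) = -720$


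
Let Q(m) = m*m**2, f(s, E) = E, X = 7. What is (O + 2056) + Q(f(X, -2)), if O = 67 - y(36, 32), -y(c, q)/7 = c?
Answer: 2367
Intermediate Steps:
y(c, q) = -7*c
O = 319 (O = 67 - (-7)*36 = 67 - 1*(-252) = 67 + 252 = 319)
Q(m) = m**3
(O + 2056) + Q(f(X, -2)) = (319 + 2056) + (-2)**3 = 2375 - 8 = 2367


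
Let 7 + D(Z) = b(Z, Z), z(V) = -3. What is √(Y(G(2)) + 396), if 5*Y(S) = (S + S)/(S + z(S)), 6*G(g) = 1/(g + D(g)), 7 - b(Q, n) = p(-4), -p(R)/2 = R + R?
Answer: √633691630/1265 ≈ 19.900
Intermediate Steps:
p(R) = -4*R (p(R) = -2*(R + R) = -4*R)
b(Q, n) = -9 (b(Q, n) = 7 - (-4)*(-4) = 7 - 1*16 = 7 - 16 = -9)
D(Z) = -16 (D(Z) = -7 - 9 = -16)
G(g) = 1/(6*(-16 + g)) (G(g) = 1/(6*(g - 16)) = 1/(6*(-16 + g)))
Y(S) = 2*S/(5*(-3 + S)) (Y(S) = ((S + S)/(S - 3))/5 = ((2*S)/(-3 + S))/5 = (2*S/(-3 + S))/5 = 2*S/(5*(-3 + S)))
√(Y(G(2)) + 396) = √(2*(1/(6*(-16 + 2)))/(5*(-3 + 1/(6*(-16 + 2)))) + 396) = √(2*((⅙)/(-14))/(5*(-3 + (⅙)/(-14))) + 396) = √(2*((⅙)*(-1/14))/(5*(-3 + (⅙)*(-1/14))) + 396) = √((⅖)*(-1/84)/(-3 - 1/84) + 396) = √((⅖)*(-1/84)/(-253/84) + 396) = √((⅖)*(-1/84)*(-84/253) + 396) = √(2/1265 + 396) = √(500942/1265) = √633691630/1265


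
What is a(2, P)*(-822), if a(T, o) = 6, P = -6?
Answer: -4932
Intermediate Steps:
a(2, P)*(-822) = 6*(-822) = -4932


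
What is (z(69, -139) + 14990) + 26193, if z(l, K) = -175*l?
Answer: 29108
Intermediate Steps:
(z(69, -139) + 14990) + 26193 = (-175*69 + 14990) + 26193 = (-12075 + 14990) + 26193 = 2915 + 26193 = 29108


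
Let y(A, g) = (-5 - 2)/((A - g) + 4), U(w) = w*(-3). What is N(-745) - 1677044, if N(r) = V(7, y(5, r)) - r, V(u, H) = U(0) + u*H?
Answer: -1263929495/754 ≈ -1.6763e+6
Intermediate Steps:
U(w) = -3*w
y(A, g) = -7/(4 + A - g)
V(u, H) = H*u (V(u, H) = -3*0 + u*H = 0 + H*u = H*u)
N(r) = -r + 49/(-9 + r) (N(r) = (7/(-4 + r - 1*5))*7 - r = (7/(-4 + r - 5))*7 - r = (7/(-9 + r))*7 - r = 49/(-9 + r) - r = -r + 49/(-9 + r))
N(-745) - 1677044 = (49 - 1*(-745)*(-9 - 745))/(-9 - 745) - 1677044 = (49 - 1*(-745)*(-754))/(-754) - 1677044 = -(49 - 561730)/754 - 1677044 = -1/754*(-561681) - 1677044 = 561681/754 - 1677044 = -1263929495/754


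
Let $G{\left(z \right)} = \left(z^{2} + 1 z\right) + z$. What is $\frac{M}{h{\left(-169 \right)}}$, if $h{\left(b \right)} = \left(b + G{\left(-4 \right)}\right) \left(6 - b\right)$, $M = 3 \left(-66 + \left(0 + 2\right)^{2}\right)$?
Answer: $\frac{186}{28175} \approx 0.0066016$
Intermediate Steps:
$M = -186$ ($M = 3 \left(-66 + 2^{2}\right) = 3 \left(-66 + 4\right) = 3 \left(-62\right) = -186$)
$G{\left(z \right)} = z^{2} + 2 z$ ($G{\left(z \right)} = \left(z^{2} + z\right) + z = \left(z + z^{2}\right) + z = z^{2} + 2 z$)
$h{\left(b \right)} = \left(6 - b\right) \left(8 + b\right)$ ($h{\left(b \right)} = \left(b - 4 \left(2 - 4\right)\right) \left(6 - b\right) = \left(b - -8\right) \left(6 - b\right) = \left(b + 8\right) \left(6 - b\right) = \left(8 + b\right) \left(6 - b\right) = \left(6 - b\right) \left(8 + b\right)$)
$\frac{M}{h{\left(-169 \right)}} = - \frac{186}{48 - \left(-169\right)^{2} - -338} = - \frac{186}{48 - 28561 + 338} = - \frac{186}{-28175} = \left(-186\right) \left(- \frac{1}{28175}\right) = \frac{186}{28175}$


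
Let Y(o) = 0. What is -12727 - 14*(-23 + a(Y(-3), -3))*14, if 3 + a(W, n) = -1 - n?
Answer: -8023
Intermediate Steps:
a(W, n) = -4 - n (a(W, n) = -3 + (-1 - n) = -4 - n)
-12727 - 14*(-23 + a(Y(-3), -3))*14 = -12727 - 14*(-23 + (-4 - 1*(-3)))*14 = -12727 - 14*(-23 + (-4 + 3))*14 = -12727 - 14*(-23 - 1)*14 = -12727 - 14*(-24)*14 = -12727 + 336*14 = -12727 + 4704 = -8023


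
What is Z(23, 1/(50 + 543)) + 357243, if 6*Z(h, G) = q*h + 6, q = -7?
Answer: 2143303/6 ≈ 3.5722e+5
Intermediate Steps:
Z(h, G) = 1 - 7*h/6 (Z(h, G) = (-7*h + 6)/6 = (6 - 7*h)/6 = 1 - 7*h/6)
Z(23, 1/(50 + 543)) + 357243 = (1 - 7/6*23) + 357243 = (1 - 161/6) + 357243 = -155/6 + 357243 = 2143303/6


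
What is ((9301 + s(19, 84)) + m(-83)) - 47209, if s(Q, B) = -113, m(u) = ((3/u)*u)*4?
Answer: -38009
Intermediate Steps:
m(u) = 12 (m(u) = 3*4 = 12)
((9301 + s(19, 84)) + m(-83)) - 47209 = ((9301 - 113) + 12) - 47209 = (9188 + 12) - 47209 = 9200 - 47209 = -38009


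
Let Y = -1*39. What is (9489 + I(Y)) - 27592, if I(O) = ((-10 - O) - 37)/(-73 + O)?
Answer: -253441/14 ≈ -18103.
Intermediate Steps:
Y = -39
I(O) = (-47 - O)/(-73 + O)
(9489 + I(Y)) - 27592 = (9489 + (-47 - 1*(-39))/(-73 - 39)) - 27592 = (9489 + (-47 + 39)/(-112)) - 27592 = (9489 - 1/112*(-8)) - 27592 = (9489 + 1/14) - 27592 = 132847/14 - 27592 = -253441/14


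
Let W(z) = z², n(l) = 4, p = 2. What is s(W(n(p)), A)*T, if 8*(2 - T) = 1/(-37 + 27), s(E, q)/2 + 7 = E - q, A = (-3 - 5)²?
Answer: -1771/8 ≈ -221.38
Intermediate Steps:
A = 64 (A = (-8)² = 64)
s(E, q) = -14 - 2*q + 2*E (s(E, q) = -14 + 2*(E - q) = -14 + (-2*q + 2*E) = -14 - 2*q + 2*E)
T = 161/80 (T = 2 - 1/(8*(-37 + 27)) = 2 - ⅛/(-10) = 2 - ⅛*(-⅒) = 2 + 1/80 = 161/80 ≈ 2.0125)
s(W(n(p)), A)*T = (-14 - 2*64 + 2*4²)*(161/80) = (-14 - 128 + 2*16)*(161/80) = (-14 - 128 + 32)*(161/80) = -110*161/80 = -1771/8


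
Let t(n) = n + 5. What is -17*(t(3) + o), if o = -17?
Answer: 153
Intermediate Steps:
t(n) = 5 + n
-17*(t(3) + o) = -17*((5 + 3) - 17) = -17*(8 - 17) = -17*(-9) = 153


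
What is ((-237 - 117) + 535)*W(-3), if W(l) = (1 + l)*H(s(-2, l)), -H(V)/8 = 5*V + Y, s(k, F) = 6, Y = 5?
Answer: 101360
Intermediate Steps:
H(V) = -40 - 40*V (H(V) = -8*(5*V + 5) = -8*(5 + 5*V) = -40 - 40*V)
W(l) = -280 - 280*l (W(l) = (1 + l)*(-40 - 40*6) = (1 + l)*(-40 - 240) = (1 + l)*(-280) = -280 - 280*l)
((-237 - 117) + 535)*W(-3) = ((-237 - 117) + 535)*(-280 - 280*(-3)) = (-354 + 535)*(-280 + 840) = 181*560 = 101360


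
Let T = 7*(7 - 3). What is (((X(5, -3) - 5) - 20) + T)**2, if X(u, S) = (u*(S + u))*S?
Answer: 729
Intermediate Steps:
X(u, S) = S*u*(S + u)
T = 28 (T = 7*4 = 28)
(((X(5, -3) - 5) - 20) + T)**2 = (((-3*5*(-3 + 5) - 5) - 20) + 28)**2 = (((-3*5*2 - 5) - 20) + 28)**2 = (((-30 - 5) - 20) + 28)**2 = ((-35 - 20) + 28)**2 = (-55 + 28)**2 = (-27)**2 = 729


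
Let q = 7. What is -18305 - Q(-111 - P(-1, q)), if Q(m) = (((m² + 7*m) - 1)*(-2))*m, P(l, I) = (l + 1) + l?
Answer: -2510685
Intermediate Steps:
P(l, I) = 1 + 2*l (P(l, I) = (1 + l) + l = 1 + 2*l)
Q(m) = m*(2 - 14*m - 2*m²) (Q(m) = ((-1 + m² + 7*m)*(-2))*m = (2 - 14*m - 2*m²)*m = m*(2 - 14*m - 2*m²))
-18305 - Q(-111 - P(-1, q)) = -18305 - 2*(-111 - (1 + 2*(-1)))*(1 - (-111 - (1 + 2*(-1)))² - 7*(-111 - (1 + 2*(-1)))) = -18305 - 2*(-111 - (1 - 2))*(1 - (-111 - (1 - 2))² - 7*(-111 - (1 - 2))) = -18305 - 2*(-111 - 1*(-1))*(1 - (-111 - 1*(-1))² - 7*(-111 - 1*(-1))) = -18305 - 2*(-111 + 1)*(1 - (-111 + 1)² - 7*(-111 + 1)) = -18305 - 2*(-110)*(1 - 1*(-110)² - 7*(-110)) = -18305 - 2*(-110)*(1 - 1*12100 + 770) = -18305 - 2*(-110)*(1 - 12100 + 770) = -18305 - 2*(-110)*(-11329) = -18305 - 1*2492380 = -18305 - 2492380 = -2510685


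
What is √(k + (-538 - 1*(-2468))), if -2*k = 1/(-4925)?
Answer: √7490137394/1970 ≈ 43.932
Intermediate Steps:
k = 1/9850 (k = -½/(-4925) = -½*(-1/4925) = 1/9850 ≈ 0.00010152)
√(k + (-538 - 1*(-2468))) = √(1/9850 + (-538 - 1*(-2468))) = √(1/9850 + (-538 + 2468)) = √(1/9850 + 1930) = √(19010501/9850) = √7490137394/1970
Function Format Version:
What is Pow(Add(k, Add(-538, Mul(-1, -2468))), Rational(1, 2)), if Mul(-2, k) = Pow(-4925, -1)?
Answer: Mul(Rational(1, 1970), Pow(7490137394, Rational(1, 2))) ≈ 43.932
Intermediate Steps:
k = Rational(1, 9850) (k = Mul(Rational(-1, 2), Pow(-4925, -1)) = Mul(Rational(-1, 2), Rational(-1, 4925)) = Rational(1, 9850) ≈ 0.00010152)
Pow(Add(k, Add(-538, Mul(-1, -2468))), Rational(1, 2)) = Pow(Add(Rational(1, 9850), Add(-538, Mul(-1, -2468))), Rational(1, 2)) = Pow(Add(Rational(1, 9850), Add(-538, 2468)), Rational(1, 2)) = Pow(Add(Rational(1, 9850), 1930), Rational(1, 2)) = Pow(Rational(19010501, 9850), Rational(1, 2)) = Mul(Rational(1, 1970), Pow(7490137394, Rational(1, 2)))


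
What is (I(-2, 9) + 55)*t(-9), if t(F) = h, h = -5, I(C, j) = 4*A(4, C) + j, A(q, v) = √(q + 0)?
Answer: -360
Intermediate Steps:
A(q, v) = √q
I(C, j) = 8 + j (I(C, j) = 4*√4 + j = 4*2 + j = 8 + j)
t(F) = -5
(I(-2, 9) + 55)*t(-9) = ((8 + 9) + 55)*(-5) = (17 + 55)*(-5) = 72*(-5) = -360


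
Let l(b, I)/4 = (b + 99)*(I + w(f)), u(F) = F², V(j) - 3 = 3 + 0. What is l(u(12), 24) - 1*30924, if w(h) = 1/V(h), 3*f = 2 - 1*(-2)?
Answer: -7434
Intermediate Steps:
V(j) = 6 (V(j) = 3 + (3 + 0) = 3 + 3 = 6)
f = 4/3 (f = (2 - 1*(-2))/3 = (2 + 2)/3 = (⅓)*4 = 4/3 ≈ 1.3333)
w(h) = ⅙ (w(h) = 1/6 = ⅙)
l(b, I) = 4*(99 + b)*(⅙ + I) (l(b, I) = 4*((b + 99)*(I + ⅙)) = 4*((99 + b)*(⅙ + I)) = 4*(99 + b)*(⅙ + I))
l(u(12), 24) - 1*30924 = (66 + 396*24 + (⅔)*12² + 4*24*12²) - 1*30924 = (66 + 9504 + (⅔)*144 + 4*24*144) - 30924 = (66 + 9504 + 96 + 13824) - 30924 = 23490 - 30924 = -7434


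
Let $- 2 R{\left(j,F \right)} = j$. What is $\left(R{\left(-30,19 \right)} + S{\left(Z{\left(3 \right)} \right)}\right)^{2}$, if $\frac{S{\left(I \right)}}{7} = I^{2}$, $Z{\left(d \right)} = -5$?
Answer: $36100$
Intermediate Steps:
$R{\left(j,F \right)} = - \frac{j}{2}$
$S{\left(I \right)} = 7 I^{2}$
$\left(R{\left(-30,19 \right)} + S{\left(Z{\left(3 \right)} \right)}\right)^{2} = \left(\left(- \frac{1}{2}\right) \left(-30\right) + 7 \left(-5\right)^{2}\right)^{2} = \left(15 + 7 \cdot 25\right)^{2} = \left(15 + 175\right)^{2} = 190^{2} = 36100$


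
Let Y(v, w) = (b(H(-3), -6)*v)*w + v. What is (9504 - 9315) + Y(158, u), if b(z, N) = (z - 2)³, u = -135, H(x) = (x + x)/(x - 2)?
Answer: 281699/25 ≈ 11268.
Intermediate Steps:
H(x) = 2*x/(-2 + x) (H(x) = (2*x)/(-2 + x) = 2*x/(-2 + x))
b(z, N) = (-2 + z)³
Y(v, w) = v - 64*v*w/125 (Y(v, w) = ((-2 + 2*(-3)/(-2 - 3))³*v)*w + v = ((-2 + 2*(-3)/(-5))³*v)*w + v = ((-2 + 2*(-3)*(-⅕))³*v)*w + v = ((-2 + 6/5)³*v)*w + v = ((-⅘)³*v)*w + v = (-64*v/125)*w + v = -64*v*w/125 + v = v - 64*v*w/125)
(9504 - 9315) + Y(158, u) = (9504 - 9315) + (1/125)*158*(125 - 64*(-135)) = 189 + (1/125)*158*(125 + 8640) = 189 + (1/125)*158*8765 = 189 + 276974/25 = 281699/25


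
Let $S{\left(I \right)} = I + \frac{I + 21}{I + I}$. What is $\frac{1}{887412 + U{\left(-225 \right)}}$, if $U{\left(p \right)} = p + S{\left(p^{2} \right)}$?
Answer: $\frac{16875}{15825585941} \approx 1.0663 \cdot 10^{-6}$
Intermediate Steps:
$S{\left(I \right)} = I + \frac{21 + I}{2 I}$
$U{\left(p \right)} = \frac{1}{2} + p + p^{2} + \frac{21}{2 p^{2}}$ ($U{\left(p \right)} = p + \left(\frac{1}{2} + p^{2} + \frac{21}{2 p^{2}}\right) = \frac{1}{2} + p + p^{2} + \frac{21}{2 p^{2}}$)
$\frac{1}{887412 + U{\left(-225 \right)}} = \frac{1}{887412 + \left(\frac{1}{2} - 225 + \left(-225\right)^{2} + \frac{21}{2 \cdot 50625}\right)} = \frac{1}{887412 + \left(\frac{1}{2} - 225 + 50625 + \frac{21}{2} \cdot \frac{1}{50625}\right)} = \frac{1}{887412 + \left(\frac{1}{2} - 225 + 50625 + \frac{7}{33750}\right)} = \frac{1}{887412 + \frac{850508441}{16875}} = \frac{1}{\frac{15825585941}{16875}} = \frac{16875}{15825585941}$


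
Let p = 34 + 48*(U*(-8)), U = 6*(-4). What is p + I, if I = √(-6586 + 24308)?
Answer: 9250 + √17722 ≈ 9383.1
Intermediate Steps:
U = -24
p = 9250 (p = 34 + 48*(-24*(-8)) = 34 + 48*192 = 34 + 9216 = 9250)
I = √17722 ≈ 133.12
p + I = 9250 + √17722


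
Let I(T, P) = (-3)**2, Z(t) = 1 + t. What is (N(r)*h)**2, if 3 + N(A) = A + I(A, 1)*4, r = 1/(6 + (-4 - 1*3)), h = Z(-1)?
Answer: 0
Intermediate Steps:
h = 0 (h = 1 - 1 = 0)
I(T, P) = 9
r = -1 (r = 1/(6 + (-4 - 3)) = 1/(6 - 7) = 1/(-1) = -1)
N(A) = 33 + A (N(A) = -3 + (A + 9*4) = -3 + (A + 36) = -3 + (36 + A) = 33 + A)
(N(r)*h)**2 = ((33 - 1)*0)**2 = (32*0)**2 = 0**2 = 0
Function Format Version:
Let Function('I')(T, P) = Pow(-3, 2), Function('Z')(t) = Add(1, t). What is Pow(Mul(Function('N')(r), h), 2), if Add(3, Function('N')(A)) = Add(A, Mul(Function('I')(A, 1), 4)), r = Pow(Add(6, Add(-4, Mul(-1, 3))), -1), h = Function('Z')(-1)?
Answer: 0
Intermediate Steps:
h = 0 (h = Add(1, -1) = 0)
Function('I')(T, P) = 9
r = -1 (r = Pow(Add(6, Add(-4, -3)), -1) = Pow(Add(6, -7), -1) = Pow(-1, -1) = -1)
Function('N')(A) = Add(33, A) (Function('N')(A) = Add(-3, Add(A, Mul(9, 4))) = Add(-3, Add(A, 36)) = Add(-3, Add(36, A)) = Add(33, A))
Pow(Mul(Function('N')(r), h), 2) = Pow(Mul(Add(33, -1), 0), 2) = Pow(Mul(32, 0), 2) = Pow(0, 2) = 0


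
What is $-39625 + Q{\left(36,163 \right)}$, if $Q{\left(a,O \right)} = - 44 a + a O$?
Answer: $-35341$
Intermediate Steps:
$Q{\left(a,O \right)} = - 44 a + O a$
$-39625 + Q{\left(36,163 \right)} = -39625 + 36 \left(-44 + 163\right) = -39625 + 36 \cdot 119 = -39625 + 4284 = -35341$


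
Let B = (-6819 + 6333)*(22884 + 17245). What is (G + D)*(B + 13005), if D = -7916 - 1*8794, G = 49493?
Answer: -638930474487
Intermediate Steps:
D = -16710 (D = -7916 - 8794 = -16710)
B = -19502694 (B = -486*40129 = -19502694)
(G + D)*(B + 13005) = (49493 - 16710)*(-19502694 + 13005) = 32783*(-19489689) = -638930474487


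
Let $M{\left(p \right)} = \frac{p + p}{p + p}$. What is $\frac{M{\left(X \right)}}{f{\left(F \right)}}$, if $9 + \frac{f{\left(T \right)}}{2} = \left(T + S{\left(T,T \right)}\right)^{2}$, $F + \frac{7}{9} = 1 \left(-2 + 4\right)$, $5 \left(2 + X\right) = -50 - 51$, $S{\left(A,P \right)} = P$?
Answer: $- \frac{81}{490} \approx -0.16531$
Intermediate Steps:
$X = - \frac{111}{5}$ ($X = -2 + \frac{-50 - 51}{5} = -2 + \frac{1}{5} \left(-101\right) = -2 - \frac{101}{5} = - \frac{111}{5} \approx -22.2$)
$F = \frac{11}{9}$ ($F = - \frac{7}{9} + 1 \left(-2 + 4\right) = - \frac{7}{9} + 1 \cdot 2 = - \frac{7}{9} + 2 = \frac{11}{9} \approx 1.2222$)
$M{\left(p \right)} = 1$ ($M{\left(p \right)} = \frac{2 p}{2 p} = 2 p \frac{1}{2 p} = 1$)
$f{\left(T \right)} = -18 + 8 T^{2}$ ($f{\left(T \right)} = -18 + 2 \left(T + T\right)^{2} = -18 + 2 \left(2 T\right)^{2} = -18 + 2 \cdot 4 T^{2} = -18 + 8 T^{2}$)
$\frac{M{\left(X \right)}}{f{\left(F \right)}} = 1 \frac{1}{-18 + 8 \left(\frac{11}{9}\right)^{2}} = 1 \frac{1}{-18 + 8 \cdot \frac{121}{81}} = 1 \frac{1}{-18 + \frac{968}{81}} = 1 \frac{1}{- \frac{490}{81}} = 1 \left(- \frac{81}{490}\right) = - \frac{81}{490}$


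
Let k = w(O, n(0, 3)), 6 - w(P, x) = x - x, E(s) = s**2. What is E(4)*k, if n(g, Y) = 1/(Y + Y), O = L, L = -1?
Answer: 96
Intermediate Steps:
O = -1
n(g, Y) = 1/(2*Y)
w(P, x) = 6 (w(P, x) = 6 - (x - x) = 6 - 1*0 = 6 + 0 = 6)
k = 6
E(4)*k = 4**2*6 = 16*6 = 96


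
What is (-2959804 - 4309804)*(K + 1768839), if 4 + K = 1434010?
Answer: -23283427634760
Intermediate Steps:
K = 1434006 (K = -4 + 1434010 = 1434006)
(-2959804 - 4309804)*(K + 1768839) = (-2959804 - 4309804)*(1434006 + 1768839) = -7269608*3202845 = -23283427634760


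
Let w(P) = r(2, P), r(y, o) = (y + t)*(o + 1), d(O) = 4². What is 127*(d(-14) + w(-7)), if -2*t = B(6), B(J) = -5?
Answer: -1397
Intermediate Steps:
d(O) = 16
t = 5/2 (t = -½*(-5) = 5/2 ≈ 2.5000)
r(y, o) = (1 + o)*(5/2 + y) (r(y, o) = (y + 5/2)*(o + 1) = (5/2 + y)*(1 + o) = (1 + o)*(5/2 + y))
w(P) = 9/2 + 9*P/2 (w(P) = 5/2 + 2 + 5*P/2 + P*2 = 5/2 + 2 + 5*P/2 + 2*P = 9/2 + 9*P/2)
127*(d(-14) + w(-7)) = 127*(16 + (9/2 + (9/2)*(-7))) = 127*(16 + (9/2 - 63/2)) = 127*(16 - 27) = 127*(-11) = -1397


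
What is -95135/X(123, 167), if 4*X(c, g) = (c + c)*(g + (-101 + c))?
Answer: -190270/23247 ≈ -8.1847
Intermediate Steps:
X(c, g) = c*(-101 + c + g)/2 (X(c, g) = ((c + c)*(g + (-101 + c)))/4 = ((2*c)*(-101 + c + g))/4 = (2*c*(-101 + c + g))/4 = c*(-101 + c + g)/2)
-95135/X(123, 167) = -95135*2/(123*(-101 + 123 + 167)) = -95135/((½)*123*189) = -95135/23247/2 = -95135*2/23247 = -190270/23247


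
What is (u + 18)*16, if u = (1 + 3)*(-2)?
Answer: 160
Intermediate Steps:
u = -8 (u = 4*(-2) = -8)
(u + 18)*16 = (-8 + 18)*16 = 10*16 = 160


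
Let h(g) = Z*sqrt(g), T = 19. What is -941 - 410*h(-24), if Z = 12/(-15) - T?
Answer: -941 + 16236*I*sqrt(6) ≈ -941.0 + 39770.0*I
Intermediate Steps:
Z = -99/5 (Z = 12/(-15) - 1*19 = 12*(-1/15) - 19 = -4/5 - 19 = -99/5 ≈ -19.800)
h(g) = -99*sqrt(g)/5
-941 - 410*h(-24) = -941 - (-8118)*sqrt(-24) = -941 - (-8118)*2*I*sqrt(6) = -941 - (-16236)*I*sqrt(6) = -941 + 16236*I*sqrt(6)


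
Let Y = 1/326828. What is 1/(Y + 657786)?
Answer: 326828/214982882809 ≈ 1.5203e-6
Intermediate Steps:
Y = 1/326828 ≈ 3.0597e-6
1/(Y + 657786) = 1/(1/326828 + 657786) = 1/(214982882809/326828) = 326828/214982882809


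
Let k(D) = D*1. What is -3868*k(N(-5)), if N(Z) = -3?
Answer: 11604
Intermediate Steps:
k(D) = D
-3868*k(N(-5)) = -3868*(-3) = 11604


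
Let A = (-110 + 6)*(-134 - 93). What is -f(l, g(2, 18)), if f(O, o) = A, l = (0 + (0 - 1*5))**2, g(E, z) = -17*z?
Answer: -23608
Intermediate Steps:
A = 23608 (A = -104*(-227) = 23608)
l = 25 (l = (0 + (0 - 5))**2 = (0 - 5)**2 = (-5)**2 = 25)
f(O, o) = 23608
-f(l, g(2, 18)) = -1*23608 = -23608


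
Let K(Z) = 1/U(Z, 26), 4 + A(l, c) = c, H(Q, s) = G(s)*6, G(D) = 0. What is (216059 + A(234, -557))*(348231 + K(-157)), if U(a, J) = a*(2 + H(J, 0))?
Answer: 11781764086217/157 ≈ 7.5043e+10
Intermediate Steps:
H(Q, s) = 0 (H(Q, s) = 0*6 = 0)
A(l, c) = -4 + c
U(a, J) = 2*a (U(a, J) = a*(2 + 0) = a*2 = 2*a)
K(Z) = 1/(2*Z)
(216059 + A(234, -557))*(348231 + K(-157)) = (216059 + (-4 - 557))*(348231 + (½)/(-157)) = (216059 - 561)*(348231 + (½)*(-1/157)) = 215498*(348231 - 1/314) = 215498*(109344533/314) = 11781764086217/157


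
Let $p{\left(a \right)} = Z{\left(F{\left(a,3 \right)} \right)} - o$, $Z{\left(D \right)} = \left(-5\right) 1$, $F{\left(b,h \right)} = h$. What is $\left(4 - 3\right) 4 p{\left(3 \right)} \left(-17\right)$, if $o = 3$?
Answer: $544$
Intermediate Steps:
$Z{\left(D \right)} = -5$
$p{\left(a \right)} = -8$ ($p{\left(a \right)} = -5 - 3 = -8$)
$\left(4 - 3\right) 4 p{\left(3 \right)} \left(-17\right) = \left(4 - 3\right) 4 \left(-8\right) \left(-17\right) = 1 \cdot 4 \left(-8\right) \left(-17\right) = 4 \left(-8\right) \left(-17\right) = \left(-32\right) \left(-17\right) = 544$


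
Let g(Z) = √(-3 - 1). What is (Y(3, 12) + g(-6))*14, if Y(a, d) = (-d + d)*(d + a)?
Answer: 28*I ≈ 28.0*I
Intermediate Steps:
Y(a, d) = 0 (Y(a, d) = 0*(a + d) = 0)
g(Z) = 2*I (g(Z) = √(-4) = 2*I)
(Y(3, 12) + g(-6))*14 = (0 + 2*I)*14 = (2*I)*14 = 28*I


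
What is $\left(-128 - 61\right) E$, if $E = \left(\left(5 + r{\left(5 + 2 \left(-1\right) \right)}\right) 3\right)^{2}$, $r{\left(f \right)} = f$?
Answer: $-108864$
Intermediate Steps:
$E = 576$ ($E = \left(\left(5 + \left(5 + 2 \left(-1\right)\right)\right) 3\right)^{2} = \left(\left(5 + \left(5 - 2\right)\right) 3\right)^{2} = \left(\left(5 + 3\right) 3\right)^{2} = \left(8 \cdot 3\right)^{2} = 24^{2} = 576$)
$\left(-128 - 61\right) E = \left(-128 - 61\right) 576 = \left(-189\right) 576 = -108864$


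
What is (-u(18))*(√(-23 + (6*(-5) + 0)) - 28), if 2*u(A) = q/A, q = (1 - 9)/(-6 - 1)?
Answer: 8/9 - 2*I*√53/63 ≈ 0.88889 - 0.23111*I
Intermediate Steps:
q = 8/7 (q = -8/(-7) = -8*(-⅐) = 8/7 ≈ 1.1429)
u(A) = 4/(7*A) (u(A) = (8/(7*A))/2 = 4/(7*A))
(-u(18))*(√(-23 + (6*(-5) + 0)) - 28) = (-4/(7*18))*(√(-23 + (6*(-5) + 0)) - 28) = (-4/(7*18))*(√(-23 + (-30 + 0)) - 28) = (-1*2/63)*(√(-23 - 30) - 28) = -2*(√(-53) - 28)/63 = -2*(I*√53 - 28)/63 = -2*(-28 + I*√53)/63 = 8/9 - 2*I*√53/63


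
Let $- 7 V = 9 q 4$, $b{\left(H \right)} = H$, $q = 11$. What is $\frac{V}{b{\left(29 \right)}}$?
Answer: $- \frac{396}{203} \approx -1.9507$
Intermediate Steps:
$V = - \frac{396}{7}$ ($V = - \frac{9 \cdot 11 \cdot 4}{7} = - \frac{99 \cdot 4}{7} = \left(- \frac{1}{7}\right) 396 = - \frac{396}{7} \approx -56.571$)
$\frac{V}{b{\left(29 \right)}} = - \frac{396}{7 \cdot 29} = \left(- \frac{396}{7}\right) \frac{1}{29} = - \frac{396}{203}$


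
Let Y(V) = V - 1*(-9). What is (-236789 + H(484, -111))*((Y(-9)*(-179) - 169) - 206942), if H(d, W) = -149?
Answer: 49072466118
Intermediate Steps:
Y(V) = 9 + V (Y(V) = V + 9 = 9 + V)
(-236789 + H(484, -111))*((Y(-9)*(-179) - 169) - 206942) = (-236789 - 149)*(((9 - 9)*(-179) - 169) - 206942) = -236938*((0*(-179) - 169) - 206942) = -236938*((0 - 169) - 206942) = -236938*(-169 - 206942) = -236938*(-207111) = 49072466118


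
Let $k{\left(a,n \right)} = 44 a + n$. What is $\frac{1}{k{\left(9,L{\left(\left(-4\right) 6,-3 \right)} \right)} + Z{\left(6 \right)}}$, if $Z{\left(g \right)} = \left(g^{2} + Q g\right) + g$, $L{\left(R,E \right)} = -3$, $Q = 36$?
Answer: $\frac{1}{651} \approx 0.0015361$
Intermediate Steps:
$Z{\left(g \right)} = g^{2} + 37 g$ ($Z{\left(g \right)} = \left(g^{2} + 36 g\right) + g = g^{2} + 37 g$)
$k{\left(a,n \right)} = n + 44 a$
$\frac{1}{k{\left(9,L{\left(\left(-4\right) 6,-3 \right)} \right)} + Z{\left(6 \right)}} = \frac{1}{\left(-3 + 44 \cdot 9\right) + 6 \left(37 + 6\right)} = \frac{1}{\left(-3 + 396\right) + 6 \cdot 43} = \frac{1}{393 + 258} = \frac{1}{651}$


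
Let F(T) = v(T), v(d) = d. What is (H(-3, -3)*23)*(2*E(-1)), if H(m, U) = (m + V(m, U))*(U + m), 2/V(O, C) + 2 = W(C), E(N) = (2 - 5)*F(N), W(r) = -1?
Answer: 3036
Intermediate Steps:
F(T) = T
E(N) = -3*N (E(N) = (2 - 5)*N = -3*N)
V(O, C) = -2/3 (V(O, C) = 2/(-2 - 1) = 2/(-3) = 2*(-1/3) = -2/3)
H(m, U) = (-2/3 + m)*(U + m) (H(m, U) = (m - 2/3)*(U + m) = (-2/3 + m)*(U + m))
(H(-3, -3)*23)*(2*E(-1)) = (((-3)**2 - 2/3*(-3) - 2/3*(-3) - 3*(-3))*23)*(2*(-3*(-1))) = ((9 + 2 + 2 + 9)*23)*(2*3) = (22*23)*6 = 506*6 = 3036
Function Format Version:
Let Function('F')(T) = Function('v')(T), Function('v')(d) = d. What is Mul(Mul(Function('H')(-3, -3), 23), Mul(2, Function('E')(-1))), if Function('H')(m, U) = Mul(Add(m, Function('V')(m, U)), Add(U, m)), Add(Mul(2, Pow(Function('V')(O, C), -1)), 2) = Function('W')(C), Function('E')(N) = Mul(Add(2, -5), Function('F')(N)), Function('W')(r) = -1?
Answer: 3036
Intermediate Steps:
Function('F')(T) = T
Function('E')(N) = Mul(-3, N) (Function('E')(N) = Mul(Add(2, -5), N) = Mul(-3, N))
Function('V')(O, C) = Rational(-2, 3) (Function('V')(O, C) = Mul(2, Pow(Add(-2, -1), -1)) = Mul(2, Pow(-3, -1)) = Mul(2, Rational(-1, 3)) = Rational(-2, 3))
Function('H')(m, U) = Mul(Add(Rational(-2, 3), m), Add(U, m)) (Function('H')(m, U) = Mul(Add(m, Rational(-2, 3)), Add(U, m)) = Mul(Add(Rational(-2, 3), m), Add(U, m)))
Mul(Mul(Function('H')(-3, -3), 23), Mul(2, Function('E')(-1))) = Mul(Mul(Add(Pow(-3, 2), Mul(Rational(-2, 3), -3), Mul(Rational(-2, 3), -3), Mul(-3, -3)), 23), Mul(2, Mul(-3, -1))) = Mul(Mul(Add(9, 2, 2, 9), 23), Mul(2, 3)) = Mul(Mul(22, 23), 6) = Mul(506, 6) = 3036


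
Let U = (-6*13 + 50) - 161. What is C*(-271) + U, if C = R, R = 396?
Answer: -107505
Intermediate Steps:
C = 396
U = -189 (U = (-78 + 50) - 161 = -28 - 161 = -189)
C*(-271) + U = 396*(-271) - 189 = -107316 - 189 = -107505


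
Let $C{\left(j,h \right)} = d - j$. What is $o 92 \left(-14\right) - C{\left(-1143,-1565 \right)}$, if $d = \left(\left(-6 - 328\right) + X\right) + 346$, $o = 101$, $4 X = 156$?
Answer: $-131282$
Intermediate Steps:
$X = 39$ ($X = \frac{1}{4} \cdot 156 = 39$)
$d = 51$ ($d = \left(\left(-6 - 328\right) + 39\right) + 346 = \left(-334 + 39\right) + 346 = -295 + 346 = 51$)
$C{\left(j,h \right)} = 51 - j$
$o 92 \left(-14\right) - C{\left(-1143,-1565 \right)} = 101 \cdot 92 \left(-14\right) - \left(51 - -1143\right) = 9292 \left(-14\right) - \left(51 + 1143\right) = -130088 - 1194 = -131282$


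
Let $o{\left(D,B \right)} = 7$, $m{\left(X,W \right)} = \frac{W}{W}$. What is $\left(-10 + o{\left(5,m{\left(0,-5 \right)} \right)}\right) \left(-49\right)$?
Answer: $147$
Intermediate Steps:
$m{\left(X,W \right)} = 1$
$\left(-10 + o{\left(5,m{\left(0,-5 \right)} \right)}\right) \left(-49\right) = \left(-10 + 7\right) \left(-49\right) = \left(-3\right) \left(-49\right) = 147$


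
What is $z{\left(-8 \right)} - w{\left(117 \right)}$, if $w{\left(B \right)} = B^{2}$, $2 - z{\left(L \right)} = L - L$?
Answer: $-13687$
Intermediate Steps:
$z{\left(L \right)} = 2$ ($z{\left(L \right)} = 2 - \left(L - L\right) = 2 - 0 = 2 + 0 = 2$)
$z{\left(-8 \right)} - w{\left(117 \right)} = 2 - 117^{2} = 2 - 13689 = -13687$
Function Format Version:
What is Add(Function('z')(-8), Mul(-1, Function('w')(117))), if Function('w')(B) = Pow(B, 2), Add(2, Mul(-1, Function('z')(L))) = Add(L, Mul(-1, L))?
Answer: -13687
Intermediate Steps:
Function('z')(L) = 2 (Function('z')(L) = Add(2, Mul(-1, Add(L, Mul(-1, L)))) = Add(2, Mul(-1, 0)) = Add(2, 0) = 2)
Add(Function('z')(-8), Mul(-1, Function('w')(117))) = Add(2, Mul(-1, Pow(117, 2))) = Add(2, Mul(-1, 13689)) = Add(2, -13689) = -13687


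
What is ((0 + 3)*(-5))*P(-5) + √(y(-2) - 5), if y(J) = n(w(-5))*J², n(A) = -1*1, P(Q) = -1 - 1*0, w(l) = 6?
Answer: 15 + 3*I ≈ 15.0 + 3.0*I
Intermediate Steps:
P(Q) = -1 (P(Q) = -1 + 0 = -1)
n(A) = -1
y(J) = -J²
((0 + 3)*(-5))*P(-5) + √(y(-2) - 5) = ((0 + 3)*(-5))*(-1) + √(-1*(-2)² - 5) = (3*(-5))*(-1) + √(-1*4 - 5) = -15*(-1) + √(-4 - 5) = 15 + √(-9) = 15 + 3*I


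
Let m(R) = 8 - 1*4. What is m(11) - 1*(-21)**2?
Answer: -437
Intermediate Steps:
m(R) = 4 (m(R) = 8 - 4 = 4)
m(11) - 1*(-21)**2 = 4 - 1*(-21)**2 = 4 - 1*441 = 4 - 441 = -437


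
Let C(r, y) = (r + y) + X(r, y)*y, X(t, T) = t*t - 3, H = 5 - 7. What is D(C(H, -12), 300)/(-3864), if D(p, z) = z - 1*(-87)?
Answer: -129/1288 ≈ -0.10016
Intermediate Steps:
H = -2
X(t, T) = -3 + t² (X(t, T) = t² - 3 = -3 + t²)
C(r, y) = r + y + y*(-3 + r²) (C(r, y) = (r + y) + (-3 + r²)*y = (r + y) + y*(-3 + r²) = r + y + y*(-3 + r²))
D(p, z) = 87 + z (D(p, z) = z + 87 = 87 + z)
D(C(H, -12), 300)/(-3864) = (87 + 300)/(-3864) = 387*(-1/3864) = -129/1288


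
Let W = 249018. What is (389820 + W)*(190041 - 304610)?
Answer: -73191030822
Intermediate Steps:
(389820 + W)*(190041 - 304610) = (389820 + 249018)*(190041 - 304610) = 638838*(-114569) = -73191030822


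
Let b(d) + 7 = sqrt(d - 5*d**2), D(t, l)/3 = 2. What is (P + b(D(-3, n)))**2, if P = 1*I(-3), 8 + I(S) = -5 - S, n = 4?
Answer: (17 - I*sqrt(174))**2 ≈ 115.0 - 448.49*I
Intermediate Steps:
I(S) = -13 - S (I(S) = -8 + (-5 - S) = -13 - S)
D(t, l) = 6 (D(t, l) = 3*2 = 6)
b(d) = -7 + sqrt(d - 5*d**2)
P = -10 (P = 1*(-13 - 1*(-3)) = 1*(-13 + 3) = 1*(-10) = -10)
(P + b(D(-3, n)))**2 = (-10 + (-7 + sqrt(6*(1 - 5*6))))**2 = (-10 + (-7 + sqrt(6*(1 - 30))))**2 = (-10 + (-7 + sqrt(6*(-29))))**2 = (-10 + (-7 + sqrt(-174)))**2 = (-10 + (-7 + I*sqrt(174)))**2 = (-17 + I*sqrt(174))**2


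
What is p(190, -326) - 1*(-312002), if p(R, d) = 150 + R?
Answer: 312342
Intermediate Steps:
p(190, -326) - 1*(-312002) = (150 + 190) - 1*(-312002) = 340 + 312002 = 312342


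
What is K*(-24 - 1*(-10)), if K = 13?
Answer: -182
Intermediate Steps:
K*(-24 - 1*(-10)) = 13*(-24 - 1*(-10)) = 13*(-24 + 10) = 13*(-14) = -182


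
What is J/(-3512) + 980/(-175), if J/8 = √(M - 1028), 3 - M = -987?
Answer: -28/5 - I*√38/439 ≈ -5.6 - 0.014042*I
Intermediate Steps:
M = 990 (M = 3 - 1*(-987) = 3 + 987 = 990)
J = 8*I*√38 (J = 8*√(990 - 1028) = 8*√(-38) = 8*(I*√38) = 8*I*√38 ≈ 49.315*I)
J/(-3512) + 980/(-175) = (8*I*√38)/(-3512) + 980/(-175) = (8*I*√38)*(-1/3512) + 980*(-1/175) = -I*√38/439 - 28/5 = -28/5 - I*√38/439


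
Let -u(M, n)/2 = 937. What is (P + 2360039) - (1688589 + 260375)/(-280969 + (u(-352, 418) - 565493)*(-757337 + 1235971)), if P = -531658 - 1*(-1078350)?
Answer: 789355991080430921/271561417647 ≈ 2.9067e+6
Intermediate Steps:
P = 546692 (P = -531658 + 1078350 = 546692)
u(M, n) = -1874 (u(M, n) = -2*937 = -1874)
(P + 2360039) - (1688589 + 260375)/(-280969 + (u(-352, 418) - 565493)*(-757337 + 1235971)) = (546692 + 2360039) - (1688589 + 260375)/(-280969 + (-1874 - 565493)*(-757337 + 1235971)) = 2906731 - 1948964/(-280969 - 567367*478634) = 2906731 - 1948964/(-280969 - 271561136678) = 2906731 - 1948964/(-271561417647) = 2906731 - 1948964*(-1)/271561417647 = 2906731 - 1*(-1948964/271561417647) = 2906731 + 1948964/271561417647 = 789355991080430921/271561417647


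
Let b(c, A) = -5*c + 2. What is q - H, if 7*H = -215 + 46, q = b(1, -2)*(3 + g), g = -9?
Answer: 295/7 ≈ 42.143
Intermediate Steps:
b(c, A) = 2 - 5*c
q = 18 (q = (2 - 5*1)*(3 - 9) = (2 - 5)*(-6) = -3*(-6) = 18)
H = -169/7 (H = (-215 + 46)/7 = (1/7)*(-169) = -169/7 ≈ -24.143)
q - H = 18 - 1*(-169/7) = 18 + 169/7 = 295/7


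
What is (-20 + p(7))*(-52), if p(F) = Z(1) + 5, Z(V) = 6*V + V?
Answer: 416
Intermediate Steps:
Z(V) = 7*V
p(F) = 12 (p(F) = 7*1 + 5 = 7 + 5 = 12)
(-20 + p(7))*(-52) = (-20 + 12)*(-52) = -8*(-52) = 416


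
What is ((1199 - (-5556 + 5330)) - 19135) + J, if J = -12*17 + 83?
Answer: -17831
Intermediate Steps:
J = -121 (J = -204 + 83 = -121)
((1199 - (-5556 + 5330)) - 19135) + J = ((1199 - (-5556 + 5330)) - 19135) - 121 = ((1199 - 1*(-226)) - 19135) - 121 = ((1199 + 226) - 19135) - 121 = (1425 - 19135) - 121 = -17710 - 121 = -17831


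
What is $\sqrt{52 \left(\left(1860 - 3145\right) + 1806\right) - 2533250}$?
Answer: $3 i \sqrt{278462} \approx 1583.1 i$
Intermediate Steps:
$\sqrt{52 \left(\left(1860 - 3145\right) + 1806\right) - 2533250} = \sqrt{52 \left(-1285 + 1806\right) - 2533250} = \sqrt{52 \cdot 521 - 2533250} = \sqrt{27092 - 2533250} = \sqrt{-2506158} = 3 i \sqrt{278462}$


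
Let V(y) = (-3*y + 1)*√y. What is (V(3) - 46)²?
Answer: 2308 + 736*√3 ≈ 3582.8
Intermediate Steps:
V(y) = √y*(1 - 3*y) (V(y) = (1 - 3*y)*√y = √y*(1 - 3*y))
(V(3) - 46)² = (√3*(1 - 3*3) - 46)² = (√3*(1 - 9) - 46)² = (√3*(-8) - 46)² = (-8*√3 - 46)² = (-46 - 8*√3)²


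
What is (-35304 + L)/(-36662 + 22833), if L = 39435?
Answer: -4131/13829 ≈ -0.29872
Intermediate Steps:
(-35304 + L)/(-36662 + 22833) = (-35304 + 39435)/(-36662 + 22833) = 4131/(-13829) = 4131*(-1/13829) = -4131/13829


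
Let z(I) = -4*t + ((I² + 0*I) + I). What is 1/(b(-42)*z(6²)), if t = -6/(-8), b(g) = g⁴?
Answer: 1/4135443984 ≈ 2.4181e-10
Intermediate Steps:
t = ¾ (t = -6*(-⅛) = ¾ ≈ 0.75000)
z(I) = -3 + I + I² (z(I) = -4*¾ + ((I² + 0*I) + I) = -3 + ((I² + 0) + I) = -3 + (I² + I) = -3 + (I + I²) = -3 + I + I²)
1/(b(-42)*z(6²)) = 1/(((-42)⁴)*(-3 + 6² + (6²)²)) = 1/(3111696*(-3 + 36 + 36²)) = 1/(3111696*(-3 + 36 + 1296)) = (1/3111696)/1329 = (1/3111696)*(1/1329) = 1/4135443984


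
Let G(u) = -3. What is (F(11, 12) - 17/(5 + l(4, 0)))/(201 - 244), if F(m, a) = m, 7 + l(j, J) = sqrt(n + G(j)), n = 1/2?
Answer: -211/559 - 17*I*sqrt(10)/559 ≈ -0.37746 - 0.096169*I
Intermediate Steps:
n = 1/2 ≈ 0.50000
l(j, J) = -7 + I*sqrt(10)/2 (l(j, J) = -7 + sqrt(1/2 - 3) = -7 + sqrt(-5/2) = -7 + I*sqrt(10)/2)
(F(11, 12) - 17/(5 + l(4, 0)))/(201 - 244) = (11 - 17/(5 + (-7 + I*sqrt(10)/2)))/(201 - 244) = (11 - 17/(-2 + I*sqrt(10)/2))/(-43) = (11 - 17/(-2 + I*sqrt(10)/2))*(-1/43) = -11/43 + 17/(43*(-2 + I*sqrt(10)/2))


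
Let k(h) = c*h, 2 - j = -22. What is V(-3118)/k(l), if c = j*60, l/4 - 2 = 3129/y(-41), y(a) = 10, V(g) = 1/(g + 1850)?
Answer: -1/2299928832 ≈ -4.3480e-10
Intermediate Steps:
V(g) = 1/(1850 + g)
j = 24 (j = 2 - 1*(-22) = 2 + 22 = 24)
l = 6298/5 (l = 8 + 4*(3129/10) = 8 + 6258/5 = 6298/5 ≈ 1259.6)
c = 1440 (c = 24*60 = 1440)
k(h) = 1440*h
V(-3118)/k(l) = 1/((1850 - 3118)*((1440*(6298/5)))) = 1/(-1268*1813824) = -1/1268*1/1813824 = -1/2299928832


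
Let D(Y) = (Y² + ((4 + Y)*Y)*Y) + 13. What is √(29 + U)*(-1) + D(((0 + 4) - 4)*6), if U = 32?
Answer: 13 - √61 ≈ 5.1898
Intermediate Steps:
D(Y) = 13 + Y² + Y²*(4 + Y) (D(Y) = (Y² + (Y*(4 + Y))*Y) + 13 = (Y² + Y²*(4 + Y)) + 13 = 13 + Y² + Y²*(4 + Y))
√(29 + U)*(-1) + D(((0 + 4) - 4)*6) = √(29 + 32)*(-1) + (13 + (((0 + 4) - 4)*6)³ + 5*(((0 + 4) - 4)*6)²) = √61*(-1) + (13 + ((4 - 4)*6)³ + 5*((4 - 4)*6)²) = -√61 + (13 + (0*6)³ + 5*(0*6)²) = -√61 + (13 + 0³ + 5*0²) = -√61 + (13 + 0 + 5*0) = -√61 + (13 + 0 + 0) = -√61 + 13 = 13 - √61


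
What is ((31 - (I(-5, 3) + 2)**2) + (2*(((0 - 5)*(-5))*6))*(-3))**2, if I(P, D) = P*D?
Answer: 1077444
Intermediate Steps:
I(P, D) = D*P
((31 - (I(-5, 3) + 2)**2) + (2*(((0 - 5)*(-5))*6))*(-3))**2 = ((31 - (3*(-5) + 2)**2) + (2*(((0 - 5)*(-5))*6))*(-3))**2 = ((31 - (-15 + 2)**2) + (2*(-5*(-5)*6))*(-3))**2 = ((31 - 1*(-13)**2) + (2*(25*6))*(-3))**2 = ((31 - 1*169) + (2*150)*(-3))**2 = ((31 - 169) + 300*(-3))**2 = (-138 - 900)**2 = (-1038)**2 = 1077444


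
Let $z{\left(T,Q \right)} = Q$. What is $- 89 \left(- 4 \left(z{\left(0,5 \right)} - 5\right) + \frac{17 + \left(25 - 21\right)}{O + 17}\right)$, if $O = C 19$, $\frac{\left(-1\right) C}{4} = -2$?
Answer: $- \frac{1869}{169} \approx -11.059$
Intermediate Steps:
$C = 8$ ($C = \left(-4\right) \left(-2\right) = 8$)
$O = 152$ ($O = 8 \cdot 19 = 152$)
$- 89 \left(- 4 \left(z{\left(0,5 \right)} - 5\right) + \frac{17 + \left(25 - 21\right)}{O + 17}\right) = - 89 \left(- 4 \left(5 - 5\right) + \frac{17 + \left(25 - 21\right)}{152 + 17}\right) = - 89 \left(\left(-4\right) 0 + \frac{17 + \left(25 - 21\right)}{169}\right) = - 89 \left(0 + \left(17 + 4\right) \frac{1}{169}\right) = - 89 \left(0 + 21 \cdot \frac{1}{169}\right) = - 89 \left(0 + \frac{21}{169}\right) = \left(-89\right) \frac{21}{169} = - \frac{1869}{169}$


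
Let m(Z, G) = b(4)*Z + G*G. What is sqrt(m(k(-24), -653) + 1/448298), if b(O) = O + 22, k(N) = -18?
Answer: 7*sqrt(1746976121311038)/448298 ≈ 652.64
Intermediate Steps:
b(O) = 22 + O
m(Z, G) = G**2 + 26*Z (m(Z, G) = (22 + 4)*Z + G*G = 26*Z + G**2 = G**2 + 26*Z)
sqrt(m(k(-24), -653) + 1/448298) = sqrt(((-653)**2 + 26*(-18)) + 1/448298) = sqrt((426409 - 468) + 1/448298) = sqrt(425941 + 1/448298) = sqrt(190948498419/448298) = 7*sqrt(1746976121311038)/448298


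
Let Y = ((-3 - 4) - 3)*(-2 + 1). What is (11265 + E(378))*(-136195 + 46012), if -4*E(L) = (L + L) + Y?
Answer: -1997282901/2 ≈ -9.9864e+8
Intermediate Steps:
Y = 10 (Y = (-7 - 3)*(-1) = -10*(-1) = 10)
E(L) = -5/2 - L/2 (E(L) = -((L + L) + 10)/4 = -(2*L + 10)/4 = -(10 + 2*L)/4 = -5/2 - L/2)
(11265 + E(378))*(-136195 + 46012) = (11265 + (-5/2 - ½*378))*(-136195 + 46012) = (11265 + (-5/2 - 189))*(-90183) = (11265 - 383/2)*(-90183) = (22147/2)*(-90183) = -1997282901/2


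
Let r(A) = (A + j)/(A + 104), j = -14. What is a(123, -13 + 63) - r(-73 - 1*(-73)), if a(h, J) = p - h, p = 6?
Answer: -6077/52 ≈ -116.87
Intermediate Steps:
a(h, J) = 6 - h
r(A) = (-14 + A)/(104 + A) (r(A) = (A - 14)/(A + 104) = (-14 + A)/(104 + A))
a(123, -13 + 63) - r(-73 - 1*(-73)) = (6 - 1*123) - (-14 + (-73 - 1*(-73)))/(104 + (-73 - 1*(-73))) = (6 - 123) - (-14 + (-73 + 73))/(104 + (-73 + 73)) = -117 - (-14 + 0)/(104 + 0) = -117 - (-14)/104 = -117 - 1*(-7/52) = -117 + 7/52 = -6077/52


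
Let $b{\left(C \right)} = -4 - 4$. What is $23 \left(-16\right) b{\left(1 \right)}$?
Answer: $2944$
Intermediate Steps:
$b{\left(C \right)} = -8$ ($b{\left(C \right)} = -4 - 4 = -8$)
$23 \left(-16\right) b{\left(1 \right)} = 23 \left(-16\right) \left(-8\right) = \left(-368\right) \left(-8\right) = 2944$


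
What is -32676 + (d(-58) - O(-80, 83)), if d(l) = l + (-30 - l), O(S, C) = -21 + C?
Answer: -32768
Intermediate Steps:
d(l) = -30
-32676 + (d(-58) - O(-80, 83)) = -32676 + (-30 - (-21 + 83)) = -32676 + (-30 - 1*62) = -32676 + (-30 - 62) = -32676 - 92 = -32768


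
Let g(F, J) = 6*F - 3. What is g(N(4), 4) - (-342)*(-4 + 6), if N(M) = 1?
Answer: 687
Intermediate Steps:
g(F, J) = -3 + 6*F
g(N(4), 4) - (-342)*(-4 + 6) = (-3 + 6*1) - (-342)*(-4 + 6) = (-3 + 6) - (-342)*2 = 3 - 114*(-6) = 3 + 684 = 687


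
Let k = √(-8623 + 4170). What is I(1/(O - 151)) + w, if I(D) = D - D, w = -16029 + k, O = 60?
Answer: -16029 + I*√4453 ≈ -16029.0 + 66.731*I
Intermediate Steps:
k = I*√4453 (k = √(-4453) = I*√4453 ≈ 66.731*I)
w = -16029 + I*√4453 ≈ -16029.0 + 66.731*I
I(D) = 0
I(1/(O - 151)) + w = 0 + (-16029 + I*√4453) = -16029 + I*√4453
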